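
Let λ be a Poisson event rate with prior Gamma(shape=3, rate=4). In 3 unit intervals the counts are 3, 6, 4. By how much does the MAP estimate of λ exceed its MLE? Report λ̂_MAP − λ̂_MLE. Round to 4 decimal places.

MAP − MLE = -2.1905

Σxᵢ = 13. Posterior is Gamma(16, 7); MAP = (16−1)/7 = 15/7 ≈ 2.14286.
MLE = x̄ = 13/3 ≈ 4.33333.
Difference = 15/7 − 13/3 = -46/21 ≈ -2.1905.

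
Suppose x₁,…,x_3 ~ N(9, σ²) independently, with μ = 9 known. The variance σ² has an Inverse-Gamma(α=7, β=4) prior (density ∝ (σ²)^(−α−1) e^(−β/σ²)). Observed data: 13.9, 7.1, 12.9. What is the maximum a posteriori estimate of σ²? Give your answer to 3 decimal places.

Sum of squared deviations about the known mean: SS = (13.9−9)² + (7.1−9)² + (12.9−9)² = 42.83.
The Normal likelihood contributes (σ²)^(−n/2) exp(−SS/(2σ²)), so the posterior is Inverse-Gamma(α + n/2, β + SS/2) = Inverse-Gamma(8.5, 25.415).
The mode of Inverse-Gamma(a, b) is b/(a+1) = 25.415/9.5 ≈ 2.675.

σ̂²_MAP = 2.675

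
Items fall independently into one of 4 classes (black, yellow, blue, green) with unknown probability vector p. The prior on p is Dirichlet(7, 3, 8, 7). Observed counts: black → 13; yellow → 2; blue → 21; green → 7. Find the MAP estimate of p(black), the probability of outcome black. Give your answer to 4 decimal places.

The posterior is Dirichlet(αᵢ + nᵢ) = Dirichlet(20, 5, 29, 14).
For a Dirichlet(a₁,…,a_K) with all aᵢ > 1, the mode has j-th component (aⱼ − 1)/(Σaᵢ − K).
Here Σaᵢ = 68 and K = 4, so p(black) = (20 − 1)/(68 − 4) = 19/64 ≈ 0.2969.

MAP estimate of p(black) = 0.2969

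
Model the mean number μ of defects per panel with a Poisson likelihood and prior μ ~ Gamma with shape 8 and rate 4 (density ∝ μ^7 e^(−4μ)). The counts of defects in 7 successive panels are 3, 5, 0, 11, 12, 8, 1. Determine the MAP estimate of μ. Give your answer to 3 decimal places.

μ̂_MAP = 4.273

Σxᵢ = 3+5+0+11+12+8+1 = 40, with n = 7.
Posterior ∝ μ^7e^(−4μ) · μ^40e^(−7μ) = μ^47e^(−11μ), i.e. Gamma(shape=48, rate=11).
The mode of a Gamma(a, b) with a ≥ 1 (shape–rate) is (a−1)/b = 47/11 ≈ 4.273.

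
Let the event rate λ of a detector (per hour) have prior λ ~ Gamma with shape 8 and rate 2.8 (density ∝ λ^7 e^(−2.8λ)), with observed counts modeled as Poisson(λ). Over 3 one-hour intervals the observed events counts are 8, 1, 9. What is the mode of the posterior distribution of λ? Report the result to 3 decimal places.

λ̂_MAP = 4.310

Σxᵢ = 8+1+9 = 18, with n = 3.
Posterior ∝ λ^7e^(−2.8λ) · λ^18e^(−3λ) = λ^25e^(−5.8λ), i.e. Gamma(shape=26, rate=5.8).
The mode of a Gamma(a, b) with a ≥ 1 (shape–rate) is (a−1)/b = 25/5.8 ≈ 4.310.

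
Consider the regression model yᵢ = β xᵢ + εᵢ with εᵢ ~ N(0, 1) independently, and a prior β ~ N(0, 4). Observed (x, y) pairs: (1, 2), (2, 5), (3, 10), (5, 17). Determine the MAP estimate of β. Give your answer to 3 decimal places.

β̂_MAP = 3.236

log p(β | y) = −Σ(yᵢ − βxᵢ)²/(2·1) − β²/(2·4) + const.
Setting the derivative to zero: Σxᵢ(yᵢ − βxᵢ)/1 − β/4 = 0, so β = Σxᵢyᵢ / (Σxᵢ² + σ²/τ²).
Σxᵢyᵢ = 1·2 + 2·5 + 3·10 + 5·17 = 127; Σxᵢ² = 39; σ²/τ² = 0.25.
β̂_MAP = 127 / (39 + 0.25) = 127/39.25 ≈ 3.236.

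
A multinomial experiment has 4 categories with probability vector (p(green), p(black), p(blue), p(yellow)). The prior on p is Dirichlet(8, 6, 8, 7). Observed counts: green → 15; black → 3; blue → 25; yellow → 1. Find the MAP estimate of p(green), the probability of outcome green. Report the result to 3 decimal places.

The posterior is Dirichlet(αᵢ + nᵢ) = Dirichlet(23, 9, 33, 8).
For a Dirichlet(a₁,…,a_K) with all aᵢ > 1, the mode has j-th component (aⱼ − 1)/(Σaᵢ − K).
Here Σaᵢ = 73 and K = 4, so p(green) = (23 − 1)/(73 − 4) = 22/69 ≈ 0.319.

MAP estimate of p(green) = 0.319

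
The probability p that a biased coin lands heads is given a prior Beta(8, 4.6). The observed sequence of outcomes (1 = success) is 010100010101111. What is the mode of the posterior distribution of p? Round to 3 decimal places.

Prior: Beta(8, 4.6).
Data: 8 successes in 15 trials (from the sequence). The binomial likelihood contributes p^8(1−p)^7, so the posterior is Beta(8+8, 4.6+7) = Beta(16, 11.6).
For Beta(a, b) with a, b > 1 the mode is (a−1)/(a+b−2) = 15/25.6 ≈ 0.586.

p̂_MAP = 0.586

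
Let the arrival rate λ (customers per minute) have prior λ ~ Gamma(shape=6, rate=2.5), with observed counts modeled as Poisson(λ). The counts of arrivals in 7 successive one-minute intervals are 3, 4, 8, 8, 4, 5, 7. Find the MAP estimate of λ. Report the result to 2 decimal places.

Σxᵢ = 3+4+8+8+4+5+7 = 39, with n = 7.
Posterior ∝ λ^5e^(−2.5λ) · λ^39e^(−7λ) = λ^44e^(−9.5λ), i.e. Gamma(shape=45, rate=9.5).
The mode of a Gamma(a, b) with a ≥ 1 (shape–rate) is (a−1)/b = 44/9.5 ≈ 4.63.

λ̂_MAP = 4.63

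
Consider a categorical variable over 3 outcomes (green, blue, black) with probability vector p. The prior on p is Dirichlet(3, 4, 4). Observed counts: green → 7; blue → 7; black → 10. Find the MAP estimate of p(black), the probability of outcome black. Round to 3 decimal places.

MAP estimate of p(black) = 0.406

The posterior is Dirichlet(αᵢ + nᵢ) = Dirichlet(10, 11, 14).
For a Dirichlet(a₁,…,a_K) with all aᵢ > 1, the mode has j-th component (aⱼ − 1)/(Σaᵢ − K).
Here Σaᵢ = 35 and K = 3, so p(black) = (14 − 1)/(35 − 3) = 13/32 ≈ 0.406.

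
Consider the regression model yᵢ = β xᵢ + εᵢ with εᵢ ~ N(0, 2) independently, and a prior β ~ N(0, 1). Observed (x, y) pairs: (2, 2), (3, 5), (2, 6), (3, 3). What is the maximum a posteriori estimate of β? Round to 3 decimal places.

β̂_MAP = 1.429

log p(β | y) = −Σ(yᵢ − βxᵢ)²/(2·2) − β²/(2·1) + const.
Setting the derivative to zero: Σxᵢ(yᵢ − βxᵢ)/2 − β/1 = 0, so β = Σxᵢyᵢ / (Σxᵢ² + σ²/τ²).
Σxᵢyᵢ = 2·2 + 3·5 + 2·6 + 3·3 = 40; Σxᵢ² = 26; σ²/τ² = 2.
β̂_MAP = 40 / (26 + 2) = 40/28 ≈ 1.429.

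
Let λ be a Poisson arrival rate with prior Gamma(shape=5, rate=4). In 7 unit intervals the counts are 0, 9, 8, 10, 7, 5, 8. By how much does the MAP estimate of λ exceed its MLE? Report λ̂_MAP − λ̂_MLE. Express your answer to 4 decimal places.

MAP − MLE = -2.0779

Σxᵢ = 47. Posterior is Gamma(52, 11); MAP = (52−1)/11 = 51/11 ≈ 4.63636.
MLE = x̄ = 47/7 ≈ 6.71429.
Difference = 51/11 − 47/7 = -160/77 ≈ -2.0779.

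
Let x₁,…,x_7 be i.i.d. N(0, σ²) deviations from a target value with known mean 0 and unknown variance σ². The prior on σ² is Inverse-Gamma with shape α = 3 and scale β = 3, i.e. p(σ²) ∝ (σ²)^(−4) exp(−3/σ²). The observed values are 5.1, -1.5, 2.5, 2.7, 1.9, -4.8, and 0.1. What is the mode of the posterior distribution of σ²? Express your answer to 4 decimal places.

σ̂²_MAP = 4.9640

Sum of squared deviations about the known mean: SS = (5.1−0)² + (-1.5−0)² + (2.5−0)² + (2.7−0)² + (1.9−0)² + (-4.8−0)² + (0.1−0)² = 68.46.
The Normal likelihood contributes (σ²)^(−n/2) exp(−SS/(2σ²)), so the posterior is Inverse-Gamma(α + n/2, β + SS/2) = Inverse-Gamma(6.5, 37.23).
The mode of Inverse-Gamma(a, b) is b/(a+1) = 37.23/7.5 ≈ 4.9640.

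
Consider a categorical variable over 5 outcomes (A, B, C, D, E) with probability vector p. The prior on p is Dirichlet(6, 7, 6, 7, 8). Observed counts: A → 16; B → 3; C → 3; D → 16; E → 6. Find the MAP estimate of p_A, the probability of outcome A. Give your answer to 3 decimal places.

The posterior is Dirichlet(αᵢ + nᵢ) = Dirichlet(22, 10, 9, 23, 14).
For a Dirichlet(a₁,…,a_K) with all aᵢ > 1, the mode has j-th component (aⱼ − 1)/(Σaᵢ − K).
Here Σaᵢ = 78 and K = 5, so p_A = (22 − 1)/(78 − 5) = 21/73 ≈ 0.288.

MAP estimate of p_A = 0.288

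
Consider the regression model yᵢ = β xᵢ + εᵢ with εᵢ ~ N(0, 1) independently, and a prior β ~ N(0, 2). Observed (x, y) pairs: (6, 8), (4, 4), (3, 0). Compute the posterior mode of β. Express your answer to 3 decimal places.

β̂_MAP = 1.041

log p(β | y) = −Σ(yᵢ − βxᵢ)²/(2·1) − β²/(2·2) + const.
Setting the derivative to zero: Σxᵢ(yᵢ − βxᵢ)/1 − β/2 = 0, so β = Σxᵢyᵢ / (Σxᵢ² + σ²/τ²).
Σxᵢyᵢ = 6·8 + 4·4 + 3·0 = 64; Σxᵢ² = 61; σ²/τ² = 0.5.
β̂_MAP = 64 / (61 + 0.5) = 64/61.5 ≈ 1.041.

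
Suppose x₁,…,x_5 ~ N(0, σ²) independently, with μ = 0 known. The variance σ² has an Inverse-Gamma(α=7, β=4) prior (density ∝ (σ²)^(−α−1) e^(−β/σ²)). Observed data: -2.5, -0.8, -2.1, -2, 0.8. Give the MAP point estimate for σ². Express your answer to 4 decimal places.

Sum of squared deviations about the known mean: SS = (-2.5−0)² + (-0.8−0)² + (-2.1−0)² + (-2−0)² + (0.8−0)² = 15.94.
The Normal likelihood contributes (σ²)^(−n/2) exp(−SS/(2σ²)), so the posterior is Inverse-Gamma(α + n/2, β + SS/2) = Inverse-Gamma(9.5, 11.97).
The mode of Inverse-Gamma(a, b) is b/(a+1) = 11.97/10.5 ≈ 1.1400.

σ̂²_MAP = 1.1400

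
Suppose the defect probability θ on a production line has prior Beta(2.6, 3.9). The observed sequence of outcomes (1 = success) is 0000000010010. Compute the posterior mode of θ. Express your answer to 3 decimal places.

θ̂_MAP = 0.206

Prior: Beta(2.6, 3.9).
Data: 2 successes in 13 trials (from the sequence). The binomial likelihood contributes θ^2(1−θ)^11, so the posterior is Beta(2.6+2, 3.9+11) = Beta(4.6, 14.9).
For Beta(a, b) with a, b > 1 the mode is (a−1)/(a+b−2) = 3.6/17.5 ≈ 0.206.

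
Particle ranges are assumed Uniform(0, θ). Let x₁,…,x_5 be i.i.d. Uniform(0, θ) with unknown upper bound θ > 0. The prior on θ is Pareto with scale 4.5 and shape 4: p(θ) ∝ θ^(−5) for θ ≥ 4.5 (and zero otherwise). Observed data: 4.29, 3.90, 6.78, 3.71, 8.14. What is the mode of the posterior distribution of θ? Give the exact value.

The Uniform(0, θ) likelihood is θ^(−n) for θ ≥ max(xᵢ), zero otherwise. Here max(xᵢ) = 8.14.
Posterior ∝ θ^(−5) · θ^(−5) = θ^(−10) on θ ≥ max(4.5, 8.14) = 8.14.
This density is strictly decreasing in θ, so the posterior mode lies at the lower boundary of the support.

θ̂_MAP = 8.14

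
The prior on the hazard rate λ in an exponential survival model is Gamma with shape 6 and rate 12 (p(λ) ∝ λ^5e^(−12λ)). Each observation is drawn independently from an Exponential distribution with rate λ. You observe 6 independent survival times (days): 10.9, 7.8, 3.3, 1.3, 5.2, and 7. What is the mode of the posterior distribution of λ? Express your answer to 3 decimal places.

The Exponential(rate=λ) likelihood is ∝ λ^n e^(−λΣtᵢ). Here n = 6 and Σtᵢ = 10.9 + 7.8 + 3.3 + 1.3 + 5.2 + 7 = 35.5.
Posterior ∝ λ^5e^(−12λ) · λ^6e^(−35.5λ) = λ^11e^(−47.5λ), i.e. Gamma(12, 47.5).
Mode = (a−1)/b = 11/47.5 ≈ 0.232.

λ̂_MAP = 0.232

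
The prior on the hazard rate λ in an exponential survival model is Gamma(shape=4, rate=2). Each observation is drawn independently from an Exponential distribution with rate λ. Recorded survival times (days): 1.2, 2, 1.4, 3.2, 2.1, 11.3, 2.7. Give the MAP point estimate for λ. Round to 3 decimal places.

The Exponential(rate=λ) likelihood is ∝ λ^n e^(−λΣtᵢ). Here n = 7 and Σtᵢ = 1.2 + 2 + 1.4 + 3.2 + 2.1 + 11.3 + 2.7 = 23.9.
Posterior ∝ λ^3e^(−2λ) · λ^7e^(−23.9λ) = λ^10e^(−25.9λ), i.e. Gamma(11, 25.9).
Mode = (a−1)/b = 10/25.9 ≈ 0.386.

λ̂_MAP = 0.386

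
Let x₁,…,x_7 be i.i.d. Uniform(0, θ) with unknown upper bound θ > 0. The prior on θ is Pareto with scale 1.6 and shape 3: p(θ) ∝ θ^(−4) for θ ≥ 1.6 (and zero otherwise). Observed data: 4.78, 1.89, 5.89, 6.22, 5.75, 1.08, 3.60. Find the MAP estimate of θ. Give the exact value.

The Uniform(0, θ) likelihood is θ^(−n) for θ ≥ max(xᵢ), zero otherwise. Here max(xᵢ) = 6.22.
Posterior ∝ θ^(−4) · θ^(−7) = θ^(−11) on θ ≥ max(1.6, 6.22) = 6.22.
This density is strictly decreasing in θ, so the posterior mode lies at the lower boundary of the support.

θ̂_MAP = 6.22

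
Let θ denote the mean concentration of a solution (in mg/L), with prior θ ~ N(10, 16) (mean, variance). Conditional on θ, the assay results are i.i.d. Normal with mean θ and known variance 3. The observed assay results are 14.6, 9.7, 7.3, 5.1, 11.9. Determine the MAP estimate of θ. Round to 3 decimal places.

θ̂_MAP = 9.730

n = 5; x̄ = (14.6 + 9.7 + 7.3 + 5.1 + 11.9)/5 = 48.6/5 = 9.72.
For a Normal prior and Normal likelihood with known variance, the posterior is Normal; its mode equals its mean, the precision-weighted average.
Prior precision 1/σ₀² = 1/16 = 0.0625; data precision n/σ² = 5/3.
θ̂ = (0.0625·10 + (5/3)·9.72) / (0.0625 + 5/3) = 16.825/(83/48) = 4038/415 ≈ 9.730.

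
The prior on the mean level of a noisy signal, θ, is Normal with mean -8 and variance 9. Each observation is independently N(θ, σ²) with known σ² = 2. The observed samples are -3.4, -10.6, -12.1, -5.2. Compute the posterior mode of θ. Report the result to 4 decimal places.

θ̂_MAP = -7.8342

n = 4; x̄ = ((-3.4) + (-10.6) + (-12.1) + (-5.2))/4 = -31.3/4 = -7.825.
For a Normal prior and Normal likelihood with known variance, the posterior is Normal; its mode equals its mean, the precision-weighted average.
Prior precision 1/σ₀² = 1/9; data precision n/σ² = 4/2 = 2.
θ̂ = ((1/9)·(-8) + 2·(-7.825)) / (1/9 + 2) = (-2977/180)/(19/9) = -2977/380 ≈ -7.8342.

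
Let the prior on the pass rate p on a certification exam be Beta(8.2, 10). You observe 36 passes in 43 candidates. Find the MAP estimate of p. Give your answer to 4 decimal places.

Prior: Beta(8.2, 10).
Data: 36 successes in 43 trials. The binomial likelihood contributes p^36(1−p)^7, so the posterior is Beta(8.2+36, 10+7) = Beta(44.2, 17).
For Beta(a, b) with a, b > 1 the mode is (a−1)/(a+b−2) = 43.2/59.2 ≈ 0.7297.

p̂_MAP = 0.7297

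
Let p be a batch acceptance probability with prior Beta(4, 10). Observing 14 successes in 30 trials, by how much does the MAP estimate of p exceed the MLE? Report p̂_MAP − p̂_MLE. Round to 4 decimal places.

Posterior is Beta(18, 26); MAP = (18−1)/(44−2) = 17/42 ≈ 0.40476.
MLE ignores the prior: p̂_MLE = k/n = 14/30 ≈ 0.46667.
Difference = 17/42 − 14/30 = -13/210 ≈ -0.0619.

MAP − MLE = -0.0619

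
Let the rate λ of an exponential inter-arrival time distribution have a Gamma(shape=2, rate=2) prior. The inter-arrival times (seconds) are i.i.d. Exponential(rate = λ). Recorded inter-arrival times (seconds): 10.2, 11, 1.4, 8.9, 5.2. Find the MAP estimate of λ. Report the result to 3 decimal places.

The Exponential(rate=λ) likelihood is ∝ λ^n e^(−λΣtᵢ). Here n = 5 and Σtᵢ = 10.2 + 11 + 1.4 + 8.9 + 5.2 = 36.7.
Posterior ∝ λe^(−2λ) · λ^5e^(−36.7λ) = λ^6e^(−38.7λ), i.e. Gamma(7, 38.7).
Mode = (a−1)/b = 6/38.7 ≈ 0.155.

λ̂_MAP = 0.155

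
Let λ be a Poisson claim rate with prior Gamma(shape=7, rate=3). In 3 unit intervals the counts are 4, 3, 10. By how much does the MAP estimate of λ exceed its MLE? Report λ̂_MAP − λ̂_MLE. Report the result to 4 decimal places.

Σxᵢ = 17. Posterior is Gamma(24, 6); MAP = (24−1)/6 = 23/6 ≈ 3.83333.
MLE = x̄ = 17/3 ≈ 5.66667.
Difference = 23/6 − 17/3 = -11/6 ≈ -1.8333.

MAP − MLE = -1.8333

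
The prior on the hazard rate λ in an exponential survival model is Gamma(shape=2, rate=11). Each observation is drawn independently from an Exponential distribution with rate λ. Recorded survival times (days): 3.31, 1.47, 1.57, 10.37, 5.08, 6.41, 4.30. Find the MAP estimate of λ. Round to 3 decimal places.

The Exponential(rate=λ) likelihood is ∝ λ^n e^(−λΣtᵢ). Here n = 7 and Σtᵢ = 3.31 + 1.47 + 1.57 + 10.37 + 5.08 + 6.41 + 4.30 = 32.51.
Posterior ∝ λe^(−11λ) · λ^7e^(−32.51λ) = λ^8e^(−43.51λ), i.e. Gamma(9, 43.51).
Mode = (a−1)/b = 8/43.51 ≈ 0.184.

λ̂_MAP = 0.184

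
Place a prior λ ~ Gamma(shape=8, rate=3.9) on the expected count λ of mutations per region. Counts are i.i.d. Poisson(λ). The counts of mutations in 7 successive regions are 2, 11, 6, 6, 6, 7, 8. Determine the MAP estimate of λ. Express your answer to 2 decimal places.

Σxᵢ = 2+11+6+6+6+7+8 = 46, with n = 7.
Posterior ∝ λ^7e^(−3.9λ) · λ^46e^(−7λ) = λ^53e^(−10.9λ), i.e. Gamma(shape=54, rate=10.9).
The mode of a Gamma(a, b) with a ≥ 1 (shape–rate) is (a−1)/b = 53/10.9 ≈ 4.86.

λ̂_MAP = 4.86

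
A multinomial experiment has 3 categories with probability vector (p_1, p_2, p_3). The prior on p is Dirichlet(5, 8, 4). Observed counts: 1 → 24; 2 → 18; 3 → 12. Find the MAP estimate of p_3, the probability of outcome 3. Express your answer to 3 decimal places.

The posterior is Dirichlet(αᵢ + nᵢ) = Dirichlet(29, 26, 16).
For a Dirichlet(a₁,…,a_K) with all aᵢ > 1, the mode has j-th component (aⱼ − 1)/(Σaᵢ − K).
Here Σaᵢ = 71 and K = 3, so p_3 = (16 − 1)/(71 − 3) = 15/68 ≈ 0.221.

MAP estimate: 0.221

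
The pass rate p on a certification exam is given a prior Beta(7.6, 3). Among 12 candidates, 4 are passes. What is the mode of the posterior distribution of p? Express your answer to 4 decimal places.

Prior: Beta(7.6, 3).
Data: 4 successes in 12 trials. The binomial likelihood contributes p^4(1−p)^8, so the posterior is Beta(7.6+4, 3+8) = Beta(11.6, 11).
For Beta(a, b) with a, b > 1 the mode is (a−1)/(a+b−2) = 10.6/20.6 ≈ 0.5146.

p̂_MAP = 0.5146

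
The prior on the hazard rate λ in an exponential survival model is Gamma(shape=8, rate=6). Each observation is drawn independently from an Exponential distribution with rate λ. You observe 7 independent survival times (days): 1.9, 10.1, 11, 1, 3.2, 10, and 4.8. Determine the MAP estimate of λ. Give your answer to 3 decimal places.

The Exponential(rate=λ) likelihood is ∝ λ^n e^(−λΣtᵢ). Here n = 7 and Σtᵢ = 1.9 + 10.1 + 11 + 1 + 3.2 + 10 + 4.8 = 42.
Posterior ∝ λ^7e^(−6λ) · λ^7e^(−42λ) = λ^14e^(−48λ), i.e. Gamma(15, 48).
Mode = (a−1)/b = 14/48 ≈ 0.292.

λ̂_MAP = 0.292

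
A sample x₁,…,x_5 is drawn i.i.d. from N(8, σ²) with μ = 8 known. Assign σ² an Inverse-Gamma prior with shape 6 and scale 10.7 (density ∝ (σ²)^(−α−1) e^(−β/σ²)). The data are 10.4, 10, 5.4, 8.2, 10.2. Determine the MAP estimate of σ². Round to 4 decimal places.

Sum of squared deviations about the known mean: SS = (10.4−8)² + (10−8)² + (5.4−8)² + (8.2−8)² + (10.2−8)² = 21.4.
The Normal likelihood contributes (σ²)^(−n/2) exp(−SS/(2σ²)), so the posterior is Inverse-Gamma(α + n/2, β + SS/2) = Inverse-Gamma(8.5, 21.4).
The mode of Inverse-Gamma(a, b) is b/(a+1) = 21.4/9.5 ≈ 2.2526.

σ̂²_MAP = 2.2526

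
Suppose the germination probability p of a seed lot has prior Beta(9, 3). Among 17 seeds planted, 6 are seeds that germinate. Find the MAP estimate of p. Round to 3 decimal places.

Prior: Beta(9, 3).
Data: 6 successes in 17 trials. The binomial likelihood contributes p^6(1−p)^11, so the posterior is Beta(9+6, 3+11) = Beta(15, 14).
For Beta(a, b) with a, b > 1 the mode is (a−1)/(a+b−2) = 14/27 ≈ 0.519.

p̂_MAP = 0.519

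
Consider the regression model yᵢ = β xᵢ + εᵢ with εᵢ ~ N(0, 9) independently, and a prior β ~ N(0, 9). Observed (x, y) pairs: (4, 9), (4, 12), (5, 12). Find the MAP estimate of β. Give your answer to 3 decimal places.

β̂_MAP = 2.483

log p(β | y) = −Σ(yᵢ − βxᵢ)²/(2·9) − β²/(2·9) + const.
Setting the derivative to zero: Σxᵢ(yᵢ − βxᵢ)/9 − β/9 = 0, so β = Σxᵢyᵢ / (Σxᵢ² + σ²/τ²).
Σxᵢyᵢ = 4·9 + 4·12 + 5·12 = 144; Σxᵢ² = 57; σ²/τ² = 1.
β̂_MAP = 144 / (57 + 1) = 144/58 ≈ 2.483.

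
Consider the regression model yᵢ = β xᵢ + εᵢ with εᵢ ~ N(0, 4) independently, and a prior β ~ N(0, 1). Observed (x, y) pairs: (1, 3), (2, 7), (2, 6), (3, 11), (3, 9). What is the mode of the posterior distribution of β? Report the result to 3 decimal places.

log p(β | y) = −Σ(yᵢ − βxᵢ)²/(2·4) − β²/(2·1) + const.
Setting the derivative to zero: Σxᵢ(yᵢ − βxᵢ)/4 − β/1 = 0, so β = Σxᵢyᵢ / (Σxᵢ² + σ²/τ²).
Σxᵢyᵢ = 1·3 + 2·7 + 2·6 + 3·11 + 3·9 = 89; Σxᵢ² = 27; σ²/τ² = 4.
β̂_MAP = 89 / (27 + 4) = 89/31 ≈ 2.871.

β̂_MAP = 2.871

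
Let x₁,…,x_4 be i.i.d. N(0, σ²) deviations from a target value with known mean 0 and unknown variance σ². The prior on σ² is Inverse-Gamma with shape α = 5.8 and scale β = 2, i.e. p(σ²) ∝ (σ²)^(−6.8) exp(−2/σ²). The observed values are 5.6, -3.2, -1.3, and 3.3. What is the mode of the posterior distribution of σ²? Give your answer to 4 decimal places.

Sum of squared deviations about the known mean: SS = (5.6−0)² + (-3.2−0)² + (-1.3−0)² + (3.3−0)² = 54.18.
The Normal likelihood contributes (σ²)^(−n/2) exp(−SS/(2σ²)), so the posterior is Inverse-Gamma(α + n/2, β + SS/2) = Inverse-Gamma(7.8, 29.09).
The mode of Inverse-Gamma(a, b) is b/(a+1) = 29.09/8.8 ≈ 3.3057.

σ̂²_MAP = 3.3057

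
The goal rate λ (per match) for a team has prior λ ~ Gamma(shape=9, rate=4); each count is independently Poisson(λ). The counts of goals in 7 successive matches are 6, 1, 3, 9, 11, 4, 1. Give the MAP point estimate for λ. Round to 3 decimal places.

λ̂_MAP = 3.909

Σxᵢ = 6+1+3+9+11+4+1 = 35, with n = 7.
Posterior ∝ λ^8e^(−4λ) · λ^35e^(−7λ) = λ^43e^(−11λ), i.e. Gamma(shape=44, rate=11).
The mode of a Gamma(a, b) with a ≥ 1 (shape–rate) is (a−1)/b = 43/11 ≈ 3.909.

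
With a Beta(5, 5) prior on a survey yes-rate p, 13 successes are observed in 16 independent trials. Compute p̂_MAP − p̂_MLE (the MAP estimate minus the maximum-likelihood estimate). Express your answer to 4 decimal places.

MAP − MLE = -0.1042

Posterior is Beta(18, 8); MAP = (18−1)/(26−2) = 17/24 ≈ 0.70833.
MLE ignores the prior: p̂_MLE = k/n = 13/16 ≈ 0.81250.
Difference = 17/24 − 13/16 = -5/48 ≈ -0.1042.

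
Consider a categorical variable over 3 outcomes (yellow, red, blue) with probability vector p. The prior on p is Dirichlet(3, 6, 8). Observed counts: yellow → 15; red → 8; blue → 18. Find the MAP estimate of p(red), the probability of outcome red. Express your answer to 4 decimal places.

The posterior is Dirichlet(αᵢ + nᵢ) = Dirichlet(18, 14, 26).
For a Dirichlet(a₁,…,a_K) with all aᵢ > 1, the mode has j-th component (aⱼ − 1)/(Σaᵢ − K).
Here Σaᵢ = 58 and K = 3, so p(red) = (14 − 1)/(58 − 3) = 13/55 ≈ 0.2364.

MAP estimate of p(red) = 0.2364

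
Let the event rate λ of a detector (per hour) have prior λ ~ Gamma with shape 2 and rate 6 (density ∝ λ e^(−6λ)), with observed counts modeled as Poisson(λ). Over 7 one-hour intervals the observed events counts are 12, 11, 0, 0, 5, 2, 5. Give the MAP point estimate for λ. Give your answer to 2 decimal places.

Σxᵢ = 12+11+0+0+5+2+5 = 35, with n = 7.
Posterior ∝ λe^(−6λ) · λ^35e^(−7λ) = λ^36e^(−13λ), i.e. Gamma(shape=37, rate=13).
The mode of a Gamma(a, b) with a ≥ 1 (shape–rate) is (a−1)/b = 36/13 ≈ 2.77.

λ̂_MAP = 2.77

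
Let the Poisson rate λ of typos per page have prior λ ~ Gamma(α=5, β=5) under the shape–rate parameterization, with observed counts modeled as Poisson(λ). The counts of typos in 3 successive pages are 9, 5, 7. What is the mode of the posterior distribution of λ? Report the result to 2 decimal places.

Σxᵢ = 9+5+7 = 21, with n = 3.
Posterior ∝ λ^4e^(−5λ) · λ^21e^(−3λ) = λ^25e^(−8λ), i.e. Gamma(shape=26, rate=8).
The mode of a Gamma(a, b) with a ≥ 1 (shape–rate) is (a−1)/b = 25/8 ≈ 3.13.

λ̂_MAP = 3.13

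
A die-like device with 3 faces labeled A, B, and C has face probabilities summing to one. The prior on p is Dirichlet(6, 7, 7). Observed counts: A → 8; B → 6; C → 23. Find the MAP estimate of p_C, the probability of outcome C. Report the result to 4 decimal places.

MAP estimate of p_C = 0.5370

The posterior is Dirichlet(αᵢ + nᵢ) = Dirichlet(14, 13, 30).
For a Dirichlet(a₁,…,a_K) with all aᵢ > 1, the mode has j-th component (aⱼ − 1)/(Σaᵢ − K).
Here Σaᵢ = 57 and K = 3, so p_C = (30 − 1)/(57 − 3) = 29/54 ≈ 0.5370.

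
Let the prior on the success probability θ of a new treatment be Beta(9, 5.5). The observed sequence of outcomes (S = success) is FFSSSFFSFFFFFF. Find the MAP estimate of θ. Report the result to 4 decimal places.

Prior: Beta(9, 5.5).
Data: 4 successes in 14 trials (from the sequence). The binomial likelihood contributes θ^4(1−θ)^10, so the posterior is Beta(9+4, 5.5+10) = Beta(13, 15.5).
For Beta(a, b) with a, b > 1 the mode is (a−1)/(a+b−2) = 12/26.5 ≈ 0.4528.

θ̂_MAP = 0.4528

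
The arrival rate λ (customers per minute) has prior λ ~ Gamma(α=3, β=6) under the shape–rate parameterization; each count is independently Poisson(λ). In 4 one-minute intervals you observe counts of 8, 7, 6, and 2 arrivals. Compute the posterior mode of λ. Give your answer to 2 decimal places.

λ̂_MAP = 2.50

Σxᵢ = 8+7+6+2 = 23, with n = 4.
Posterior ∝ λ^2e^(−6λ) · λ^23e^(−4λ) = λ^25e^(−10λ), i.e. Gamma(shape=26, rate=10).
The mode of a Gamma(a, b) with a ≥ 1 (shape–rate) is (a−1)/b = 25/10 ≈ 2.50.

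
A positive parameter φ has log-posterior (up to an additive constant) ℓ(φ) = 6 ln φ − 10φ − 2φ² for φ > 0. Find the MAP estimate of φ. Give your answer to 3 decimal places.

ℓ'(φ) = 6/φ − 10 − 4φ. Setting this to zero and multiplying by φ: 4φ² + 10φ − 6 = 0.
φ = (−10 + √(10² + 4·4·6)) / (2·4) = (−10 + √196) / 8 = (−10 + 14)/8 = 1/2.
ℓ''(φ) = −6/φ² − 4 < 0, confirming a maximum.

φ̂_MAP = 0.500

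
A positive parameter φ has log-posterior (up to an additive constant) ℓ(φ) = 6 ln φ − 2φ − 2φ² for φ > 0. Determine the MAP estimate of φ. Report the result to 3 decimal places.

ℓ'(φ) = 6/φ − 2 − 4φ. Setting this to zero and multiplying by φ: 4φ² + 2φ − 6 = 0.
φ = (−2 + √(2² + 4·4·6)) / (2·4) = (−2 + √100) / 8 = (−2 + 10)/8 = 1.
ℓ''(φ) = −6/φ² − 4 < 0, confirming a maximum.

φ̂_MAP = 1.000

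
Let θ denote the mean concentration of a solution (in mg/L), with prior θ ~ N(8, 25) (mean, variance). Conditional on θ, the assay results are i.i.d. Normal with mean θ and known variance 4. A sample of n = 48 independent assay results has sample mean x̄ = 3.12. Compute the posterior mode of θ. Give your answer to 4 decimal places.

θ̂_MAP = 3.1362

n = 48, x̄ = 3.12.
For a Normal prior and Normal likelihood with known variance, the posterior is Normal; its mode equals its mean, the precision-weighted average.
Prior precision 1/σ₀² = 1/25 = 0.04; data precision n/σ² = 48/4 = 12.
θ̂ = (0.04·8 + 12·3.12) / (0.04 + 12) = 37.76/12.04 = 944/301 ≈ 3.1362.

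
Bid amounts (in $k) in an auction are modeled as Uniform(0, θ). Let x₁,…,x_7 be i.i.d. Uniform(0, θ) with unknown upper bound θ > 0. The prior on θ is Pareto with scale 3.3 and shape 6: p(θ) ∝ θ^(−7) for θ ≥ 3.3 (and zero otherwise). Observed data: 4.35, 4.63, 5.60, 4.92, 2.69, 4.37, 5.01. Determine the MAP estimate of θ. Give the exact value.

The Uniform(0, θ) likelihood is θ^(−n) for θ ≥ max(xᵢ), zero otherwise. Here max(xᵢ) = 5.60.
Posterior ∝ θ^(−7) · θ^(−7) = θ^(−14) on θ ≥ max(3.3, 5.60) = 5.60.
This density is strictly decreasing in θ, so the posterior mode lies at the lower boundary of the support.

θ̂_MAP = 5.60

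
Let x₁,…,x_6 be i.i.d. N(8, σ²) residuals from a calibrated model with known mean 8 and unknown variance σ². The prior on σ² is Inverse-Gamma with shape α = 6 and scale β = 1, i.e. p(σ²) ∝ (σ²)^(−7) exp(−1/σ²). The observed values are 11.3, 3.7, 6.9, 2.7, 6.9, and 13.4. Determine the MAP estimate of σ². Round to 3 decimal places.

σ̂²_MAP = 4.553

Sum of squared deviations about the known mean: SS = (11.3−8)² + (3.7−8)² + (6.9−8)² + (2.7−8)² + (6.9−8)² + (13.4−8)² = 89.05.
The Normal likelihood contributes (σ²)^(−n/2) exp(−SS/(2σ²)), so the posterior is Inverse-Gamma(α + n/2, β + SS/2) = Inverse-Gamma(9, 45.525).
The mode of Inverse-Gamma(a, b) is b/(a+1) = 45.525/10 ≈ 4.553.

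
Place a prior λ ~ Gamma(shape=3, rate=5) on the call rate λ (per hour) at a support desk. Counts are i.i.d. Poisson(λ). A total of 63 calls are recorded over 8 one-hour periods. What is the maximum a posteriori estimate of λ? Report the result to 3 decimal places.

Σxᵢ = 63, n = 8.
Posterior ∝ λ^2e^(−5λ) · λ^63e^(−8λ) = λ^65e^(−13λ), i.e. Gamma(shape=66, rate=13).
The mode of a Gamma(a, b) with a ≥ 1 (shape–rate) is (a−1)/b = 65/13 ≈ 5.000.

λ̂_MAP = 5.000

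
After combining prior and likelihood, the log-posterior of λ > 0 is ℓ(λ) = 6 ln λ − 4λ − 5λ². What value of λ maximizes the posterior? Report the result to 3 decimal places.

λ̂_MAP = 0.600

ℓ'(λ) = 6/λ − 4 − 10λ. Setting this to zero and multiplying by λ: 10λ² + 4λ − 6 = 0.
λ = (−4 + √(4² + 4·10·6)) / (2·10) = (−4 + √256) / 20 = (−4 + 16)/20 = 3/5.
ℓ''(λ) = −6/λ² − 10 < 0, confirming a maximum.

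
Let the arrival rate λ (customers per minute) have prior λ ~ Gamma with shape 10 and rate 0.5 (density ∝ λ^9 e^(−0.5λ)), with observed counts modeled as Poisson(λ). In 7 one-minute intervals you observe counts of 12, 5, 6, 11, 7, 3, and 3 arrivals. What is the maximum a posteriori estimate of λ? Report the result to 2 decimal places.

Σxᵢ = 12+5+6+11+7+3+3 = 47, with n = 7.
Posterior ∝ λ^9e^(−0.5λ) · λ^47e^(−7λ) = λ^56e^(−7.5λ), i.e. Gamma(shape=57, rate=7.5).
The mode of a Gamma(a, b) with a ≥ 1 (shape–rate) is (a−1)/b = 56/7.5 ≈ 7.47.

λ̂_MAP = 7.47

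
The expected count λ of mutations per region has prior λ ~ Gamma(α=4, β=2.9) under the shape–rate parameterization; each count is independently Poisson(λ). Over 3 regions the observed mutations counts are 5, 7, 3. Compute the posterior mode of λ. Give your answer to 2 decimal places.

λ̂_MAP = 3.05

Σxᵢ = 5+7+3 = 15, with n = 3.
Posterior ∝ λ^3e^(−2.9λ) · λ^15e^(−3λ) = λ^18e^(−5.9λ), i.e. Gamma(shape=19, rate=5.9).
The mode of a Gamma(a, b) with a ≥ 1 (shape–rate) is (a−1)/b = 18/5.9 ≈ 3.05.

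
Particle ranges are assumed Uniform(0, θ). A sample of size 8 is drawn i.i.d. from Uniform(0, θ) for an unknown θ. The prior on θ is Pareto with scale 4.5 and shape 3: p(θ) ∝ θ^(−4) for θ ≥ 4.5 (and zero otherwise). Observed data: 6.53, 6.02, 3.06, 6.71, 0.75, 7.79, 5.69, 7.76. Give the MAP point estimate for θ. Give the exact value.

The Uniform(0, θ) likelihood is θ^(−n) for θ ≥ max(xᵢ), zero otherwise. Here max(xᵢ) = 7.79.
Posterior ∝ θ^(−4) · θ^(−8) = θ^(−12) on θ ≥ max(4.5, 7.79) = 7.79.
This density is strictly decreasing in θ, so the posterior mode lies at the lower boundary of the support.

θ̂_MAP = 7.79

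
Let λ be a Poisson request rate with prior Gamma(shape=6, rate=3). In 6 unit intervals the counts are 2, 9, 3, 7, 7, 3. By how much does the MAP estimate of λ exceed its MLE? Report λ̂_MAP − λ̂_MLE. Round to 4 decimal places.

Σxᵢ = 31. Posterior is Gamma(37, 9); MAP = (37−1)/9 = 36/9 ≈ 4.00000.
MLE = x̄ = 31/6 ≈ 5.16667.
Difference = 36/9 − 31/6 = -7/6 ≈ -1.1667.

MAP − MLE = -1.1667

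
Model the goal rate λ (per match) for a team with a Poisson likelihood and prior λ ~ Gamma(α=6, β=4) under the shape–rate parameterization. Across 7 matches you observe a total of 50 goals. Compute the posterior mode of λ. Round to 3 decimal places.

λ̂_MAP = 5.000

Σxᵢ = 50, n = 7.
Posterior ∝ λ^5e^(−4λ) · λ^50e^(−7λ) = λ^55e^(−11λ), i.e. Gamma(shape=56, rate=11).
The mode of a Gamma(a, b) with a ≥ 1 (shape–rate) is (a−1)/b = 55/11 ≈ 5.000.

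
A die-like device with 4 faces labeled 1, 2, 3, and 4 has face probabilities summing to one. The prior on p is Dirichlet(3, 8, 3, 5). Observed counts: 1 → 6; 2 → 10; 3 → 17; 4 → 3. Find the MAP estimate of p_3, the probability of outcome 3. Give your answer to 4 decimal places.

MAP estimate: 0.3725

The posterior is Dirichlet(αᵢ + nᵢ) = Dirichlet(9, 18, 20, 8).
For a Dirichlet(a₁,…,a_K) with all aᵢ > 1, the mode has j-th component (aⱼ − 1)/(Σaᵢ − K).
Here Σaᵢ = 55 and K = 4, so p_3 = (20 − 1)/(55 − 4) = 19/51 ≈ 0.3725.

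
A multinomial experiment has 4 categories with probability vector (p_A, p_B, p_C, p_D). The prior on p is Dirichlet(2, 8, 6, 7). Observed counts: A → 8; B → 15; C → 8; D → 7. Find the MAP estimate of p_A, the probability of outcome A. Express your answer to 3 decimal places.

MAP estimate of p_A = 0.158

The posterior is Dirichlet(αᵢ + nᵢ) = Dirichlet(10, 23, 14, 14).
For a Dirichlet(a₁,…,a_K) with all aᵢ > 1, the mode has j-th component (aⱼ − 1)/(Σaᵢ − K).
Here Σaᵢ = 61 and K = 4, so p_A = (10 − 1)/(61 − 4) = 9/57 ≈ 0.158.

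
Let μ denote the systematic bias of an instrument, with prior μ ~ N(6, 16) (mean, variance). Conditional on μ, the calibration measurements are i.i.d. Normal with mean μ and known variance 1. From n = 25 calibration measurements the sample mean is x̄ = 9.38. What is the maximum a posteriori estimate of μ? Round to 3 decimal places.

μ̂_MAP = 9.372

n = 25, x̄ = 9.38.
For a Normal prior and Normal likelihood with known variance, the posterior is Normal; its mode equals its mean, the precision-weighted average.
Prior precision 1/σ₀² = 1/16 = 0.0625; data precision n/σ² = 25/1 = 25.
μ̂ = (0.0625·6 + 25·9.38) / (0.0625 + 25) = 234.875/25.0625 = 3758/401 ≈ 9.372.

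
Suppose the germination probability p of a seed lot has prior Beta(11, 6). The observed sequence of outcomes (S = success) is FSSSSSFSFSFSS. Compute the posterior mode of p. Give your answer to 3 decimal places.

p̂_MAP = 0.679

Prior: Beta(11, 6).
Data: 9 successes in 13 trials (from the sequence). The binomial likelihood contributes p^9(1−p)^4, so the posterior is Beta(11+9, 6+4) = Beta(20, 10).
For Beta(a, b) with a, b > 1 the mode is (a−1)/(a+b−2) = 19/28 ≈ 0.679.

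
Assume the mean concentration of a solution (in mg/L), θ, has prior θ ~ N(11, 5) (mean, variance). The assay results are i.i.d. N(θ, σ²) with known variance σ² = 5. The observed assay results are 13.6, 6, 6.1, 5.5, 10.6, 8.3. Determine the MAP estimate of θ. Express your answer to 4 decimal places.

n = 6; x̄ = (13.6 + 6 + 6.1 + 5.5 + 10.6 + 8.3)/6 = 50.1/6 = 8.35.
For a Normal prior and Normal likelihood with known variance, the posterior is Normal; its mode equals its mean, the precision-weighted average.
Prior precision 1/σ₀² = 1/5 = 0.2; data precision n/σ² = 6/5 = 1.2.
θ̂ = (0.2·11 + 1.2·8.35) / (0.2 + 1.2) = 12.22/1.4 = 611/70 ≈ 8.7286.

θ̂_MAP = 8.7286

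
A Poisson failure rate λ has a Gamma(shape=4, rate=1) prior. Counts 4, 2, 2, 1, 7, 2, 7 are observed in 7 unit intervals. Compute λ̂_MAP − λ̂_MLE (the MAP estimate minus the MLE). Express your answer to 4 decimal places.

Σxᵢ = 25. Posterior is Gamma(29, 8); MAP = (29−1)/8 = 28/8 ≈ 3.50000.
MLE = x̄ = 25/7 ≈ 3.57143.
Difference = 28/8 − 25/7 = -1/14 ≈ -0.0714.

MAP − MLE = -0.0714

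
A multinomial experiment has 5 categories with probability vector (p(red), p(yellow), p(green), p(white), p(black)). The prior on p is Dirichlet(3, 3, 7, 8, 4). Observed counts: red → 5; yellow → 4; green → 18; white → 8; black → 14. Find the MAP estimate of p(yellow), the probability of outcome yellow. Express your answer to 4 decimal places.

MAP estimate of p(yellow) = 0.0870

The posterior is Dirichlet(αᵢ + nᵢ) = Dirichlet(8, 7, 25, 16, 18).
For a Dirichlet(a₁,…,a_K) with all aᵢ > 1, the mode has j-th component (aⱼ − 1)/(Σaᵢ − K).
Here Σaᵢ = 74 and K = 5, so p(yellow) = (7 − 1)/(74 − 5) = 6/69 ≈ 0.0870.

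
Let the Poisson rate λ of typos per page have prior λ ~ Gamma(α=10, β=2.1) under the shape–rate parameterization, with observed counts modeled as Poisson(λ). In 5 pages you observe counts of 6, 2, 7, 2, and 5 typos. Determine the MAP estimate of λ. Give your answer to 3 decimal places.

Σxᵢ = 6+2+7+2+5 = 22, with n = 5.
Posterior ∝ λ^9e^(−2.1λ) · λ^22e^(−5λ) = λ^31e^(−7.1λ), i.e. Gamma(shape=32, rate=7.1).
The mode of a Gamma(a, b) with a ≥ 1 (shape–rate) is (a−1)/b = 31/7.1 ≈ 4.366.

λ̂_MAP = 4.366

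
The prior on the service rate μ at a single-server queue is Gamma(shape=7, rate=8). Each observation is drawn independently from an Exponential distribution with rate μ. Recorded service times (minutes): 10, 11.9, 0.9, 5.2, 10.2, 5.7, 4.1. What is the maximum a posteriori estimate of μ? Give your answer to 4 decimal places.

The Exponential(rate=μ) likelihood is ∝ μ^n e^(−μΣtᵢ). Here n = 7 and Σtᵢ = 10 + 11.9 + 0.9 + 5.2 + 10.2 + 5.7 + 4.1 = 48.
Posterior ∝ μ^6e^(−8μ) · μ^7e^(−48μ) = μ^13e^(−56μ), i.e. Gamma(14, 56).
Mode = (a−1)/b = 13/56 ≈ 0.2321.

μ̂_MAP = 0.2321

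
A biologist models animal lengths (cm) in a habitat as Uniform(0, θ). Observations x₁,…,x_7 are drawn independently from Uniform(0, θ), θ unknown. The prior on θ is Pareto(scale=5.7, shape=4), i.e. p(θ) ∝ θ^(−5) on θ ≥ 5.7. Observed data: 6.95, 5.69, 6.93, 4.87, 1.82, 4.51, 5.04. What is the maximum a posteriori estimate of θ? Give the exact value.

The Uniform(0, θ) likelihood is θ^(−n) for θ ≥ max(xᵢ), zero otherwise. Here max(xᵢ) = 6.95.
Posterior ∝ θ^(−5) · θ^(−7) = θ^(−12) on θ ≥ max(5.7, 6.95) = 6.95.
This density is strictly decreasing in θ, so the posterior mode lies at the lower boundary of the support.

θ̂_MAP = 6.95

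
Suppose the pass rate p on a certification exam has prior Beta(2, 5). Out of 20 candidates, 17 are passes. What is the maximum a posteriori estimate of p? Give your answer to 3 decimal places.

p̂_MAP = 0.720

Prior: Beta(2, 5).
Data: 17 successes in 20 trials. The binomial likelihood contributes p^17(1−p)^3, so the posterior is Beta(2+17, 5+3) = Beta(19, 8).
For Beta(a, b) with a, b > 1 the mode is (a−1)/(a+b−2) = 18/25 ≈ 0.720.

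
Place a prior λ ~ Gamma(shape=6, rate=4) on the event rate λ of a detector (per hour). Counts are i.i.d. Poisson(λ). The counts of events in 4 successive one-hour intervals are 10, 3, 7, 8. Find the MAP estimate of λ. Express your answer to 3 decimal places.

Σxᵢ = 10+3+7+8 = 28, with n = 4.
Posterior ∝ λ^5e^(−4λ) · λ^28e^(−4λ) = λ^33e^(−8λ), i.e. Gamma(shape=34, rate=8).
The mode of a Gamma(a, b) with a ≥ 1 (shape–rate) is (a−1)/b = 33/8 ≈ 4.125.

λ̂_MAP = 4.125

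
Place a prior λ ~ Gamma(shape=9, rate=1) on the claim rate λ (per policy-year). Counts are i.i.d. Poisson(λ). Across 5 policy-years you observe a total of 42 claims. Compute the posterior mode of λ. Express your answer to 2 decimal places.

λ̂_MAP = 8.33

Σxᵢ = 42, n = 5.
Posterior ∝ λ^8e^(−1λ) · λ^42e^(−5λ) = λ^50e^(−6λ), i.e. Gamma(shape=51, rate=6).
The mode of a Gamma(a, b) with a ≥ 1 (shape–rate) is (a−1)/b = 50/6 ≈ 8.33.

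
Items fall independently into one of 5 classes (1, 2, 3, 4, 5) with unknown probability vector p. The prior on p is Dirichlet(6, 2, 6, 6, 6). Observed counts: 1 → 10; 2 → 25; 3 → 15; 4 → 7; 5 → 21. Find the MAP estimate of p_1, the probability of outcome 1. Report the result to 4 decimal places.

MAP estimate: 0.1515

The posterior is Dirichlet(αᵢ + nᵢ) = Dirichlet(16, 27, 21, 13, 27).
For a Dirichlet(a₁,…,a_K) with all aᵢ > 1, the mode has j-th component (aⱼ − 1)/(Σaᵢ − K).
Here Σaᵢ = 104 and K = 5, so p_1 = (16 − 1)/(104 − 5) = 15/99 ≈ 0.1515.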